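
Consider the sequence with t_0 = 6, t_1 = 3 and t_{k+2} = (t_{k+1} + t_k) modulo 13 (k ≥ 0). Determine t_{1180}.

8

Computing terms: t_0 = 6,  t_1 = 3,  t_2 = 9,  t_3 = 12,  t_4 = 8,  t_5 = 7,  t_6 = 2,  t_7 = 9,  t_8 = 11,  t_9 = 7,  t_{10} = 5,  t_{11} = 12,  t_{12} = 4,  t_{13} = 3,  t_{14} = 7,  t_{15} = 10,  t_{16} = 4,  t_{17} = 1,  t_{18} = 5,  t_{19} = 6,  t_{20} = 11,  t_{21} = 4,  t_{22} = 2,  t_{23} = 6,  t_{24} = 8,  t_{25} = 1,  t_{26} = 9,  t_{27} = 10,  t_{28} = 6,  t_{29} = 3.
The sequence repeats with period 28.
So t_{1180} = t_{0 + ((1180-0) mod 28)} = t_4 = 8.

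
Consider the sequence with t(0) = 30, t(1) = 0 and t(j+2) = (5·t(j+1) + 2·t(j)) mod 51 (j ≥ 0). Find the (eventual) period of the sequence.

We have t(0) = 30, t(1) = 0, t(2) = 9, t(3) = 45, t(4) = 39, t(5) = 30, t(6) = 24, t(7) = 27, t(8) = 30, t(9) = 0.
The sequence repeats with period 8.

8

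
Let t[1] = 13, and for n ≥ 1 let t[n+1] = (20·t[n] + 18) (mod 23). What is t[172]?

Listing terms: t[1] = 13, t[2] = 2, t[3] = 12, t[4] = 5, t[5] = 3, t[6] = 9, t[7] = 14, t[8] = 22, t[9] = 21, t[10] = 1, t[11] = 15, t[12] = 19, t[13] = 7, t[14] = 20, t[15] = 4, t[16] = 6, t[17] = 0, t[18] = 18, t[19] = 10, t[20] = 11, t[21] = 8, t[22] = 17, t[23] = 13.
The sequence repeats with period 22.
(172 - 1) mod 22 = 17, so t[172] = t[18] = 18.

18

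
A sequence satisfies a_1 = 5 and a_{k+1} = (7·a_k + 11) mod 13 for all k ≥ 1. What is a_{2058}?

Listing terms: a_1 = 5, a_2 = 7, a_3 = 8, a_4 = 2, a_5 = 12, a_6 = 4, a_7 = 0, a_8 = 11, a_9 = 10, a_{10} = 3, a_{11} = 6, a_{12} = 1, a_{13} = 5.
The sequence repeats with period 12.
So a_{2058} = a_{1 + ((2058-1) mod 12)} = a_6 = 4.

4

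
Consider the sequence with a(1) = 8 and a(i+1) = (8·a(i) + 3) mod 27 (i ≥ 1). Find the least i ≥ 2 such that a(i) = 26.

We have a(1) = 8, a(2) = 13, a(3) = 26, a(4) = 22, a(5) = 17, a(6) = 4, a(7) = 8.
Since a(7) = a(1) = 8, the sequence is periodic with period 6.
The value 26 first appears (with i ≥ 2) at a(3).

3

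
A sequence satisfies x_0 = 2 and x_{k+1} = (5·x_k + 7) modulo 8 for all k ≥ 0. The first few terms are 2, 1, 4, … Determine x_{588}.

x_0 = 2,  x_1 = 1,  x_2 = 4,  x_3 = 3,  x_4 = 6,  x_5 = 5,  x_6 = 0,  x_7 = 7,  x_8 = 2.
The sequence repeats with period 8.
(588 - 0) mod 8 = 4, so x_{588} = x_4 = 6.

6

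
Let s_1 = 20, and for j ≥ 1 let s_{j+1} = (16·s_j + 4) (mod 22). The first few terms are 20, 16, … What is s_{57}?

Computing terms: s_1 = 20, s_2 = 16, s_3 = 18, s_4 = 6, s_5 = 12, s_6 = 20.
Since s_6 = s_1 = 20, the sequence is periodic with period 5.
(57 - 1) mod 5 = 1, so s_{57} = s_2 = 16.

16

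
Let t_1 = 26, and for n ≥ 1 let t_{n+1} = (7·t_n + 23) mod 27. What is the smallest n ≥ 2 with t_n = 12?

Listing terms: t_1 = 26,  t_2 = 16,  t_3 = 0,  t_4 = 23,  t_5 = 22,  t_6 = 15,  t_7 = 20,  t_8 = 1,  t_9 = 3,  t_{10} = 17,  t_{11} = 7,  t_{12} = 18,  t_{13} = 14,  t_{14} = 13,  t_{15} = 6,  t_{16} = 11,  t_{17} = 19,  t_{18} = 21,  t_{19} = 8,  t_{20} = 25,  t_{21} = 9,  t_{22} = 5,  t_{23} = 4,  t_{24} = 24,  t_{25} = 2,  t_{26} = 10,  t_{27} = 12,  t_{28} = 26.
The sequence repeats with period 27.
The value 12 first appears (with n ≥ 2) at t_{27}.

27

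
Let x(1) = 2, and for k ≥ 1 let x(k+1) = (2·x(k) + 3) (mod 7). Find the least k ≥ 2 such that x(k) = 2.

x(1) = 2,  x(2) = 0,  x(3) = 3,  x(4) = 2.
Since x(4) = x(1) = 2, the sequence is periodic with period 3.
The value 2 next appears (with k ≥ 2) at x(4).

4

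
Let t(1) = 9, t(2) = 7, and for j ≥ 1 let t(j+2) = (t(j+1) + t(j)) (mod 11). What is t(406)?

Computing terms: t(1) = 9; t(2) = 7; t(3) = 5; t(4) = 1; t(5) = 6; t(6) = 7; t(7) = 2; t(8) = 9; t(9) = 0; t(10) = 9; t(11) = 9; t(12) = 7.
Since (t(11), t(12)) = (t(1), t(2)) = (9, 7) (two consecutive terms determine the rest), the sequence is periodic with period 10.
So t(406) = t(1 + ((406-1) mod 10)) = t(6) = 7.

7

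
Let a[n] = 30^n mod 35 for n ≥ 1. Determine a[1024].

We have a[1] = 30; a[2] = 25; a[3] = 15; a[4] = 30.
The sequence repeats with period 3.
(1024 - 1) mod 3 = 0, so a[1024] = a[1] = 30.

30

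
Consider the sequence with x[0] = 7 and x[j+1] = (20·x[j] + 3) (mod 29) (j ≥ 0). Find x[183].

We have x[0] = 7, x[1] = 27, x[2] = 21, x[3] = 17, x[4] = 24, x[5] = 19, x[6] = 6, x[7] = 7.
Since x[7] = x[0] = 7, the sequence is periodic with period 7.
So x[183] = x[0 + ((183-0) mod 7)] = x[1] = 27.

27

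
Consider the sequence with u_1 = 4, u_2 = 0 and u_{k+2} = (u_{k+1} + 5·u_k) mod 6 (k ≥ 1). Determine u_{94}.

2

Computing terms: u_1 = 4, u_2 = 0, u_3 = 2, u_4 = 2, u_5 = 0, u_6 = 4, u_7 = 4, u_8 = 0.
Since (u_7, u_8) = (u_1, u_2) = (4, 0) (two consecutive terms determine the rest), the sequence is periodic with period 6.
So u_{94} = u_{1 + ((94-1) mod 6)} = u_4 = 2.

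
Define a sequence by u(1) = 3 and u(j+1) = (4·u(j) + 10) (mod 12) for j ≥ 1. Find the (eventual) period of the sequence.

Listing terms: u(1) = 3,  u(2) = 10,  u(3) = 2,  u(4) = 6,  u(5) = 10.
Since u(5) = u(2) = 10, the sequence is eventually periodic: after a pre-period of length 1 it cycles with period 3.

3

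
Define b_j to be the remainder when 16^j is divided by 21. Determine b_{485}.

4

Computing terms: b_1 = 16,  b_2 = 4,  b_3 = 1,  b_4 = 16.
Since b_4 = b_1 = 16, the sequence is periodic with period 3.
So b_{485} = b_{1 + ((485-1) mod 3)} = b_2 = 4.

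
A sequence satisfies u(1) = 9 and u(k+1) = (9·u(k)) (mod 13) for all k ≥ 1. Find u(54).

Listing terms: u(1) = 9, u(2) = 3, u(3) = 1, u(4) = 9.
The sequence repeats with period 3.
(54 - 1) mod 3 = 2, so u(54) = u(3) = 1.

1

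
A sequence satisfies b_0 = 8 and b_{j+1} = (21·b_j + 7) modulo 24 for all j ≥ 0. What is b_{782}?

Listing terms: b_0 = 8; b_1 = 7; b_2 = 10; b_3 = 1; b_4 = 4; b_5 = 19; b_6 = 22; b_7 = 13; b_8 = 16; b_9 = 7.
Since b_9 = b_1 = 7, the sequence is eventually periodic: after a pre-period of length 1 it cycles with period 8.
For j ≥ 1, b_j depends only on (j - 1) mod 8. (782 - 1) mod 8 = 5, so b_{782} = b_6 = 22.

22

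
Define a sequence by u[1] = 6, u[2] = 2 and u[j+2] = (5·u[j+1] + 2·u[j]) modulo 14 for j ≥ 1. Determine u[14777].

4

We have u[1] = 6,  u[2] = 2,  u[3] = 8,  u[4] = 2,  u[5] = 12,  u[6] = 8,  u[7] = 8,  u[8] = 0,  u[9] = 2,  u[10] = 10,  u[11] = 12,  u[12] = 10,  u[13] = 4,  u[14] = 12,  u[15] = 12,  u[16] = 0,  u[17] = 10,  u[18] = 8,  u[19] = 4,  u[20] = 8,  u[21] = 6,  u[22] = 4,  u[23] = 4,  u[24] = 0,  u[25] = 8,  u[26] = 12,  u[27] = 6,  u[28] = 12,  u[29] = 2,  u[30] = 6,  u[31] = 6,  u[32] = 0,  u[33] = 12,  u[34] = 4,  u[35] = 2,  u[36] = 4,  u[37] = 10,  u[38] = 2,  u[39] = 2,  u[40] = 0,  u[41] = 4,  u[42] = 6,  u[43] = 10,  u[44] = 6,  u[45] = 8,  u[46] = 10,  u[47] = 10,  u[48] = 0,  u[49] = 6,  u[50] = 2.
Since (u[49], u[50]) = (u[1], u[2]) = (6, 2) (two consecutive terms determine the rest), the sequence is periodic with period 48.
(14777 - 1) mod 48 = 40, so u[14777] = u[41] = 4.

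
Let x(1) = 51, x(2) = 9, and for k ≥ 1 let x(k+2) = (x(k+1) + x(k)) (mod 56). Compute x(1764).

6

x(1) = 51; x(2) = 9; x(3) = 4; x(4) = 13; x(5) = 17; x(6) = 30; x(7) = 47; x(8) = 21; x(9) = 12; x(10) = 33; x(11) = 45; x(12) = 22; x(13) = 11; x(14) = 33; x(15) = 44; x(16) = 21; x(17) = 9; x(18) = 30; x(19) = 39; x(20) = 13; x(21) = 52; x(22) = 9; x(23) = 5; x(24) = 14; x(25) = 19; x(26) = 33; x(27) = 52; x(28) = 29; x(29) = 25; x(30) = 54; x(31) = 23; x(32) = 21; x(33) = 44; x(34) = 9; x(35) = 53; x(36) = 6; x(37) = 3; x(38) = 9; x(39) = 12; x(40) = 21; x(41) = 33; x(42) = 54; x(43) = 31; x(44) = 29; x(45) = 4; x(46) = 33; x(47) = 37; x(48) = 14; x(49) = 51; x(50) = 9.
The sequence repeats with period 48.
(1764 - 1) mod 48 = 35, so x(1764) = x(36) = 6.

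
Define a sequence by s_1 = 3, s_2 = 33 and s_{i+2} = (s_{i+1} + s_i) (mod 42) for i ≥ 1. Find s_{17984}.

9

s_1 = 3; s_2 = 33; s_3 = 36; s_4 = 27; s_5 = 21; s_6 = 6; s_7 = 27; s_8 = 33; s_9 = 18; s_{10} = 9; s_{11} = 27; s_{12} = 36; s_{13} = 21; s_{14} = 15; s_{15} = 36; s_{16} = 9; s_{17} = 3; s_{18} = 12; s_{19} = 15; s_{20} = 27; s_{21} = 0; s_{22} = 27; s_{23} = 27; s_{24} = 12; s_{25} = 39; s_{26} = 9; s_{27} = 6; s_{28} = 15; s_{29} = 21; s_{30} = 36; s_{31} = 15; s_{32} = 9; s_{33} = 24; s_{34} = 33; s_{35} = 15; s_{36} = 6; s_{37} = 21; s_{38} = 27; s_{39} = 6; s_{40} = 33; s_{41} = 39; s_{42} = 30; s_{43} = 27; s_{44} = 15; s_{45} = 0; s_{46} = 15; s_{47} = 15; s_{48} = 30; s_{49} = 3; s_{50} = 33.
Since (s_{49}, s_{50}) = (s_1, s_2) = (3, 33) (two consecutive terms determine the rest), the sequence is periodic with period 48.
(17984 - 1) mod 48 = 31, so s_{17984} = s_{32} = 9.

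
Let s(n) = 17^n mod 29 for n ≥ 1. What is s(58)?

s(1) = 17, s(2) = 28, s(3) = 12, s(4) = 1, s(5) = 17.
Since s(5) = s(1) = 17, the sequence is periodic with period 4.
So s(58) = s(1 + ((58-1) mod 4)) = s(2) = 28.

28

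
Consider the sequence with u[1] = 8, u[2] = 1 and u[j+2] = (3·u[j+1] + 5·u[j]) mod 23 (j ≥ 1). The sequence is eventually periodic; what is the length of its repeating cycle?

We have u[1] = 8; u[2] = 1; u[3] = 20; u[4] = 19; u[5] = 19; u[6] = 14; u[7] = 22; u[8] = 21; u[9] = 12; u[10] = 3; u[11] = 0; u[12] = 15; u[13] = 22; u[14] = 3; u[15] = 4; u[16] = 4; u[17] = 9; u[18] = 1; u[19] = 2; u[20] = 11; u[21] = 20; u[22] = 0; u[23] = 8; u[24] = 1.
Since (u[23], u[24]) = (u[1], u[2]) = (8, 1) (two consecutive terms determine the rest), the sequence is periodic with period 22.

22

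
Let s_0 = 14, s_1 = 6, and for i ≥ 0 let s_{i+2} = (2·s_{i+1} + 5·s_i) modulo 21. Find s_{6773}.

4

Computing terms: s_0 = 14,  s_1 = 6,  s_2 = 19,  s_3 = 5,  s_4 = 0,  s_5 = 4,  s_6 = 8,  s_7 = 15,  s_8 = 7,  s_9 = 5,  s_{10} = 3,  s_{11} = 10,  s_{12} = 14,  s_{13} = 15,  s_{14} = 16,  s_{15} = 2,  s_{16} = 0,  s_{17} = 10,  s_{18} = 20,  s_{19} = 6,  s_{20} = 7,  s_{21} = 2,  s_{22} = 18,  s_{23} = 4,  s_{24} = 14,  s_{25} = 6.
The sequence repeats with period 24.
So s_{6773} = s_{0 + ((6773-0) mod 24)} = s_5 = 4.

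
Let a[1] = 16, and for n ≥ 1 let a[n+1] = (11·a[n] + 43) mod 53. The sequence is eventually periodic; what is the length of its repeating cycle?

Computing terms: a[1] = 16; a[2] = 7; a[3] = 14; a[4] = 38; a[5] = 37; a[6] = 26; a[7] = 11; a[8] = 5; a[9] = 45; a[10] = 8; a[11] = 25; a[12] = 0; a[13] = 43; a[14] = 39; a[15] = 48; a[16] = 41; a[17] = 17; a[18] = 18; a[19] = 29; a[20] = 44; a[21] = 50; a[22] = 10; a[23] = 47; a[24] = 30; a[25] = 2; a[26] = 12; a[27] = 16.
Since a[27] = a[1] = 16, the sequence is periodic with period 26.

26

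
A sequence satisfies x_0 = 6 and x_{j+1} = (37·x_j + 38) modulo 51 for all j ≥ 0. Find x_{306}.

We have x_0 = 6; x_1 = 5; x_2 = 19; x_3 = 27; x_4 = 17; x_5 = 4; x_6 = 33; x_7 = 35; x_8 = 7; x_9 = 42; x_{10} = 11; x_{11} = 37; x_{12} = 30; x_{13} = 26; x_{14} = 31; x_{15} = 12; x_{16} = 23; x_{17} = 22; x_{18} = 36; x_{19} = 44; x_{20} = 34; x_{21} = 21; x_{22} = 50; x_{23} = 1; x_{24} = 24; x_{25} = 8; x_{26} = 28; x_{27} = 3; x_{28} = 47; x_{29} = 43; x_{30} = 48; x_{31} = 29; x_{32} = 40; x_{33} = 39; x_{34} = 2; x_{35} = 10; x_{36} = 0; x_{37} = 38; x_{38} = 16; x_{39} = 18; x_{40} = 41; x_{41} = 25; x_{42} = 45; x_{43} = 20; x_{44} = 13; x_{45} = 9; x_{46} = 14; x_{47} = 46; x_{48} = 6.
The sequence repeats with period 48.
(306 - 0) mod 48 = 18, so x_{306} = x_{18} = 36.

36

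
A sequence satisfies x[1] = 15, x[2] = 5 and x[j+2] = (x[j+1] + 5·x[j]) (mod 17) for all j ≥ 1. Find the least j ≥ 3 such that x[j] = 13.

Listing terms: x[1] = 15, x[2] = 5, x[3] = 12, x[4] = 3, x[5] = 12, x[6] = 10, x[7] = 2, x[8] = 1, x[9] = 11, x[10] = 16, x[11] = 3, x[12] = 15, x[13] = 13, x[14] = 3, x[15] = 0, x[16] = 15, x[17] = 15, x[18] = 5.
Since (x[17], x[18]) = (x[1], x[2]) = (15, 5) (two consecutive terms determine the rest), the sequence is periodic with period 16.
The value 13 first appears (with j ≥ 3) at x[13].

13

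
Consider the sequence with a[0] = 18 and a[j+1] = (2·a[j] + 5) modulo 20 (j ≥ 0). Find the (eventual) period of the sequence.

a[0] = 18, a[1] = 1, a[2] = 7, a[3] = 19, a[4] = 3, a[5] = 11, a[6] = 7.
Since a[6] = a[2] = 7, the sequence is eventually periodic: after a pre-period of length 2 it cycles with period 4.

4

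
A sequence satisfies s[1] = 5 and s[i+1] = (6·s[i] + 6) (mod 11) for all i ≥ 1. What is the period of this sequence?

s[1] = 5,  s[2] = 3,  s[3] = 2,  s[4] = 7,  s[5] = 4,  s[6] = 8,  s[7] = 10,  s[8] = 0,  s[9] = 6,  s[10] = 9,  s[11] = 5.
The sequence repeats with period 10.

10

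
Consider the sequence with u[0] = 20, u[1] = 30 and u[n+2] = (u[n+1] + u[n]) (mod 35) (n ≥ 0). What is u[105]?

We have u[0] = 20,  u[1] = 30,  u[2] = 15,  u[3] = 10,  u[4] = 25,  u[5] = 0,  u[6] = 25,  u[7] = 25,  u[8] = 15,  u[9] = 5,  u[10] = 20,  u[11] = 25,  u[12] = 10,  u[13] = 0,  u[14] = 10,  u[15] = 10,  u[16] = 20,  u[17] = 30.
Since (u[16], u[17]) = (u[0], u[1]) = (20, 30) (two consecutive terms determine the rest), the sequence is periodic with period 16.
(105 - 0) mod 16 = 9, so u[105] = u[9] = 5.

5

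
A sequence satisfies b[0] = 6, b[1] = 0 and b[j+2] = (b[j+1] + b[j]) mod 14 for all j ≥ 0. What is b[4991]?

8

Listing terms: b[0] = 6, b[1] = 0, b[2] = 6, b[3] = 6, b[4] = 12, b[5] = 4, b[6] = 2, b[7] = 6, b[8] = 8, b[9] = 0, b[10] = 8, b[11] = 8, b[12] = 2, b[13] = 10, b[14] = 12, b[15] = 8, b[16] = 6, b[17] = 0.
The sequence repeats with period 16.
So b[4991] = b[0 + ((4991-0) mod 16)] = b[15] = 8.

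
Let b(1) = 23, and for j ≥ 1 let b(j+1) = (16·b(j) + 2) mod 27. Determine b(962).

Computing terms: b(1) = 23, b(2) = 19, b(3) = 9, b(4) = 11, b(5) = 16, b(6) = 15, b(7) = 26, b(8) = 13, b(9) = 21, b(10) = 14, b(11) = 10, b(12) = 0, b(13) = 2, b(14) = 7, b(15) = 6, b(16) = 17, b(17) = 4, b(18) = 12, b(19) = 5, b(20) = 1, b(21) = 18, b(22) = 20, b(23) = 25, b(24) = 24, b(25) = 8, b(26) = 22, b(27) = 3, b(28) = 23.
The sequence repeats with period 27.
So b(962) = b(1 + ((962-1) mod 27)) = b(17) = 4.

4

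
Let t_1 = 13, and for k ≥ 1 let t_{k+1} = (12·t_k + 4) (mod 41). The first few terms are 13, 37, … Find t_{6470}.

We have t_1 = 13; t_2 = 37; t_3 = 38; t_4 = 9; t_5 = 30; t_6 = 36; t_7 = 26; t_8 = 29; t_9 = 24; t_{10} = 5; t_{11} = 23; t_{12} = 34; t_{13} = 2; t_{14} = 28; t_{15} = 12; t_{16} = 25; t_{17} = 17; t_{18} = 3; t_{19} = 40; t_{20} = 33; t_{21} = 31; t_{22} = 7; t_{23} = 6; t_{24} = 35; t_{25} = 14; t_{26} = 8; t_{27} = 18; t_{28} = 15; t_{29} = 20; t_{30} = 39; t_{31} = 21; t_{32} = 10; t_{33} = 1; t_{34} = 16; t_{35} = 32; t_{36} = 19; t_{37} = 27; t_{38} = 0; t_{39} = 4; t_{40} = 11; t_{41} = 13.
The sequence repeats with period 40.
(6470 - 1) mod 40 = 29, so t_{6470} = t_{30} = 39.

39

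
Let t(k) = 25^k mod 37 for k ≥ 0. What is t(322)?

9

We have t(0) = 1, t(1) = 25, t(2) = 33, t(3) = 11, t(4) = 16, t(5) = 30, t(6) = 10, t(7) = 28, t(8) = 34, t(9) = 36, t(10) = 12, t(11) = 4, t(12) = 26, t(13) = 21, t(14) = 7, t(15) = 27, t(16) = 9, t(17) = 3, t(18) = 1.
Since t(18) = t(0) = 1, the sequence is periodic with period 18.
So t(322) = t(0 + ((322-0) mod 18)) = t(16) = 9.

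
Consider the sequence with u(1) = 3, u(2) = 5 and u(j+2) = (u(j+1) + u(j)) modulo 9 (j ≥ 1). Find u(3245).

We have u(1) = 3,  u(2) = 5,  u(3) = 8,  u(4) = 4,  u(5) = 3,  u(6) = 7,  u(7) = 1,  u(8) = 8,  u(9) = 0,  u(10) = 8,  u(11) = 8,  u(12) = 7,  u(13) = 6,  u(14) = 4,  u(15) = 1,  u(16) = 5,  u(17) = 6,  u(18) = 2,  u(19) = 8,  u(20) = 1,  u(21) = 0,  u(22) = 1,  u(23) = 1,  u(24) = 2,  u(25) = 3,  u(26) = 5.
The sequence repeats with period 24.
(3245 - 1) mod 24 = 4, so u(3245) = u(5) = 3.

3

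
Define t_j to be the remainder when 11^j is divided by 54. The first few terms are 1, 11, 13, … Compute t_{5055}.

t_0 = 1; t_1 = 11; t_2 = 13; t_3 = 35; t_4 = 7; t_5 = 23; t_6 = 37; t_7 = 29; t_8 = 49; t_9 = 53; t_{10} = 43; t_{11} = 41; t_{12} = 19; t_{13} = 47; t_{14} = 31; t_{15} = 17; t_{16} = 25; t_{17} = 5; t_{18} = 1.
The sequence repeats with period 18.
(5055 - 0) mod 18 = 15, so t_{5055} = t_{15} = 17.

17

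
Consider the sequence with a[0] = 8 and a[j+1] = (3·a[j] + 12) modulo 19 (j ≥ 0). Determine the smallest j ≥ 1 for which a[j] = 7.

4

We have a[0] = 8; a[1] = 17; a[2] = 6; a[3] = 11; a[4] = 7; a[5] = 14; a[6] = 16; a[7] = 3; a[8] = 2; a[9] = 18; a[10] = 9; a[11] = 1; a[12] = 15; a[13] = 0; a[14] = 12; a[15] = 10; a[16] = 4; a[17] = 5; a[18] = 8.
The sequence repeats with period 18.
The value 7 first appears (with j ≥ 1) at a[4].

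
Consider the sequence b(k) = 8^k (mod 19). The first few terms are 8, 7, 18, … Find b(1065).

b(1) = 8; b(2) = 7; b(3) = 18; b(4) = 11; b(5) = 12; b(6) = 1; b(7) = 8.
The sequence repeats with period 6.
So b(1065) = b(1 + ((1065-1) mod 6)) = b(3) = 18.

18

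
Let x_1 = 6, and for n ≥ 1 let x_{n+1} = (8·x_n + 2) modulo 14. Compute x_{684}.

x_1 = 6, x_2 = 8, x_3 = 10, x_4 = 12, x_5 = 0, x_6 = 2, x_7 = 4, x_8 = 6.
The sequence repeats with period 7.
So x_{684} = x_{1 + ((684-1) mod 7)} = x_5 = 0.

0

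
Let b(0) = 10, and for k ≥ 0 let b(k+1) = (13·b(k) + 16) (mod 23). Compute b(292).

13

Listing terms: b(0) = 10; b(1) = 8; b(2) = 5; b(3) = 12; b(4) = 11; b(5) = 21; b(6) = 13; b(7) = 1; b(8) = 6; b(9) = 2; b(10) = 19; b(11) = 10.
The sequence repeats with period 11.
So b(292) = b(0 + ((292-0) mod 11)) = b(6) = 13.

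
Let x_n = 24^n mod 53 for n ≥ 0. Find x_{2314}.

Listing terms: x_0 = 1, x_1 = 24, x_2 = 46, x_3 = 44, x_4 = 49, x_5 = 10, x_6 = 28, x_7 = 36, x_8 = 16, x_9 = 13, x_{10} = 47, x_{11} = 15, x_{12} = 42, x_{13} = 1.
The sequence repeats with period 13.
(2314 - 0) mod 13 = 0, so x_{2314} = x_0 = 1.

1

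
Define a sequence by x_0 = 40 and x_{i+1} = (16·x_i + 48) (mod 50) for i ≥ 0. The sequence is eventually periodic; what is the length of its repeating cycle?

25

We have x_0 = 40; x_1 = 38; x_2 = 6; x_3 = 44; x_4 = 2; x_5 = 30; x_6 = 28; x_7 = 46; x_8 = 34; x_9 = 42; x_{10} = 20; x_{11} = 18; x_{12} = 36; x_{13} = 24; x_{14} = 32; x_{15} = 10; x_{16} = 8; x_{17} = 26; x_{18} = 14; x_{19} = 22; x_{20} = 0; x_{21} = 48; x_{22} = 16; x_{23} = 4; x_{24} = 12; x_{25} = 40.
Since x_{25} = x_0 = 40, the sequence is periodic with period 25.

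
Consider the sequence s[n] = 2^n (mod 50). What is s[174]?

34

We have s[0] = 1, s[1] = 2, s[2] = 4, s[3] = 8, s[4] = 16, s[5] = 32, s[6] = 14, s[7] = 28, s[8] = 6, s[9] = 12, s[10] = 24, s[11] = 48, s[12] = 46, s[13] = 42, s[14] = 34, s[15] = 18, s[16] = 36, s[17] = 22, s[18] = 44, s[19] = 38, s[20] = 26, s[21] = 2.
Since s[21] = s[1] = 2, the sequence is eventually periodic: after a pre-period of length 1 it cycles with period 20.
For n ≥ 1, s[n] depends only on (n - 1) mod 20. (174 - 1) mod 20 = 13, so s[174] = s[14] = 34.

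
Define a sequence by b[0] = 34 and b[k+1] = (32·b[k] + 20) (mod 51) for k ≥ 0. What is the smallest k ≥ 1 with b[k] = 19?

We have b[0] = 34,  b[1] = 37,  b[2] = 31,  b[3] = 43,  b[4] = 19,  b[5] = 16,  b[6] = 22,  b[7] = 10,  b[8] = 34.
Since b[8] = b[0] = 34, the sequence is periodic with period 8.
The value 19 first appears (with k ≥ 1) at b[4].

4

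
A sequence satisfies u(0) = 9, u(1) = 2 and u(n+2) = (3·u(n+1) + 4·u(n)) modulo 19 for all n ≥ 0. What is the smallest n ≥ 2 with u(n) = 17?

Listing terms: u(0) = 9, u(1) = 2, u(2) = 4, u(3) = 1, u(4) = 0, u(5) = 4, u(6) = 12, u(7) = 14, u(8) = 14, u(9) = 3, u(10) = 8, u(11) = 17, u(12) = 7, u(13) = 13, u(14) = 10, u(15) = 6, u(16) = 1, u(17) = 8, u(18) = 9, u(19) = 2.
The sequence repeats with period 18.
The value 17 first appears (with n ≥ 2) at u(11).

11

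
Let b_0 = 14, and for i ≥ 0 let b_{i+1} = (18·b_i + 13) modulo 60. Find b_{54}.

43

We have b_0 = 14; b_1 = 25; b_2 = 43; b_3 = 7; b_4 = 19; b_5 = 55; b_6 = 43.
Since b_6 = b_2 = 43, the sequence is eventually periodic: after a pre-period of length 2 it cycles with period 4.
For i ≥ 2, b_i depends only on (i - 2) mod 4. (54 - 2) mod 4 = 0, so b_{54} = b_2 = 43.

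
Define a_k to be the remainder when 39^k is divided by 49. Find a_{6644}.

a_1 = 39,  a_2 = 2,  a_3 = 29,  a_4 = 4,  a_5 = 9,  a_6 = 8,  a_7 = 18,  a_8 = 16,  a_9 = 36,  a_{10} = 32,  a_{11} = 23,  a_{12} = 15,  a_{13} = 46,  a_{14} = 30,  a_{15} = 43,  a_{16} = 11,  a_{17} = 37,  a_{18} = 22,  a_{19} = 25,  a_{20} = 44,  a_{21} = 1,  a_{22} = 39.
The sequence repeats with period 21.
So a_{6644} = a_{1 + ((6644-1) mod 21)} = a_8 = 16.

16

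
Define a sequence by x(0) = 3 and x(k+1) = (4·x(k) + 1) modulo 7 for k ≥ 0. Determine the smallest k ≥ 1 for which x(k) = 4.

We have x(0) = 3,  x(1) = 6,  x(2) = 4,  x(3) = 3.
Since x(3) = x(0) = 3, the sequence is periodic with period 3.
The value 4 first appears (with k ≥ 1) at x(2).

2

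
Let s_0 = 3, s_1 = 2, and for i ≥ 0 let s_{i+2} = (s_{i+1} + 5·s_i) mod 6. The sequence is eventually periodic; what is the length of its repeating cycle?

Listing terms: s_0 = 3,  s_1 = 2,  s_2 = 5,  s_3 = 3,  s_4 = 4,  s_5 = 1,  s_6 = 3,  s_7 = 2.
Since (s_6, s_7) = (s_0, s_1) = (3, 2) (two consecutive terms determine the rest), the sequence is periodic with period 6.

6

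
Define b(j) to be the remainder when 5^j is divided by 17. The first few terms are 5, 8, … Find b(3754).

9

b(1) = 5, b(2) = 8, b(3) = 6, b(4) = 13, b(5) = 14, b(6) = 2, b(7) = 10, b(8) = 16, b(9) = 12, b(10) = 9, b(11) = 11, b(12) = 4, b(13) = 3, b(14) = 15, b(15) = 7, b(16) = 1, b(17) = 5.
Since b(17) = b(1) = 5, the sequence is periodic with period 16.
So b(3754) = b(1 + ((3754-1) mod 16)) = b(10) = 9.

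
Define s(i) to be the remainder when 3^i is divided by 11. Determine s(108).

We have s(0) = 1,  s(1) = 3,  s(2) = 9,  s(3) = 5,  s(4) = 4,  s(5) = 1.
Since s(5) = s(0) = 1, the sequence is periodic with period 5.
(108 - 0) mod 5 = 3, so s(108) = s(3) = 5.

5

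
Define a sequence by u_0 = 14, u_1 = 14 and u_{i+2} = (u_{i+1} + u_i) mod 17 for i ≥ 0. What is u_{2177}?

0

Computing terms: u_0 = 14,  u_1 = 14,  u_2 = 11,  u_3 = 8,  u_4 = 2,  u_5 = 10,  u_6 = 12,  u_7 = 5,  u_8 = 0,  u_9 = 5,  u_{10} = 5,  u_{11} = 10,  u_{12} = 15,  u_{13} = 8,  u_{14} = 6,  u_{15} = 14,  u_{16} = 3,  u_{17} = 0,  u_{18} = 3,  u_{19} = 3,  u_{20} = 6,  u_{21} = 9,  u_{22} = 15,  u_{23} = 7,  u_{24} = 5,  u_{25} = 12,  u_{26} = 0,  u_{27} = 12,  u_{28} = 12,  u_{29} = 7,  u_{30} = 2,  u_{31} = 9,  u_{32} = 11,  u_{33} = 3,  u_{34} = 14,  u_{35} = 0,  u_{36} = 14,  u_{37} = 14.
The sequence repeats with period 36.
(2177 - 0) mod 36 = 17, so u_{2177} = u_{17} = 0.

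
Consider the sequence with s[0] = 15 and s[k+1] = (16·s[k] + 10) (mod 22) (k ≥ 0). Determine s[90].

Computing terms: s[0] = 15, s[1] = 8, s[2] = 6, s[3] = 18, s[4] = 12, s[5] = 4, s[6] = 8.
Since s[6] = s[1] = 8, the sequence is eventually periodic: after a pre-period of length 1 it cycles with period 5.
For k ≥ 1, s[k] depends only on (k - 1) mod 5. (90 - 1) mod 5 = 4, so s[90] = s[5] = 4.

4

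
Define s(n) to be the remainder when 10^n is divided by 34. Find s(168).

16

s(0) = 1,  s(1) = 10,  s(2) = 32,  s(3) = 14,  s(4) = 4,  s(5) = 6,  s(6) = 26,  s(7) = 22,  s(8) = 16,  s(9) = 24,  s(10) = 2,  s(11) = 20,  s(12) = 30,  s(13) = 28,  s(14) = 8,  s(15) = 12,  s(16) = 18,  s(17) = 10.
Since s(17) = s(1) = 10, the sequence is eventually periodic: after a pre-period of length 1 it cycles with period 16.
For n ≥ 1, s(n) depends only on (n - 1) mod 16. (168 - 1) mod 16 = 7, so s(168) = s(8) = 16.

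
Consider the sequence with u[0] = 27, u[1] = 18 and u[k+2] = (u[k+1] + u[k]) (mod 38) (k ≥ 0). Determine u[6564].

17

We have u[0] = 27, u[1] = 18, u[2] = 7, u[3] = 25, u[4] = 32, u[5] = 19, u[6] = 13, u[7] = 32, u[8] = 7, u[9] = 1, u[10] = 8, u[11] = 9, u[12] = 17, u[13] = 26, u[14] = 5, u[15] = 31, u[16] = 36, u[17] = 29, u[18] = 27, u[19] = 18.
Since (u[18], u[19]) = (u[0], u[1]) = (27, 18) (two consecutive terms determine the rest), the sequence is periodic with period 18.
So u[6564] = u[0 + ((6564-0) mod 18)] = u[12] = 17.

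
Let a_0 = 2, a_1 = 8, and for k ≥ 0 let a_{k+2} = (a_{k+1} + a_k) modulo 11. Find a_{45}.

2

Listing terms: a_0 = 2, a_1 = 8, a_2 = 10, a_3 = 7, a_4 = 6, a_5 = 2, a_6 = 8.
Since (a_5, a_6) = (a_0, a_1) = (2, 8) (two consecutive terms determine the rest), the sequence is periodic with period 5.
So a_{45} = a_{0 + ((45-0) mod 5)} = a_0 = 2.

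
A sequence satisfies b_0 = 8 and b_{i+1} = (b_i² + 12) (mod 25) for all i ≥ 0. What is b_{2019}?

Computing terms: b_0 = 8, b_1 = 1, b_2 = 13, b_3 = 6, b_4 = 23, b_5 = 16, b_6 = 18, b_7 = 11, b_8 = 8.
The sequence repeats with period 8.
So b_{2019} = b_{0 + ((2019-0) mod 8)} = b_3 = 6.

6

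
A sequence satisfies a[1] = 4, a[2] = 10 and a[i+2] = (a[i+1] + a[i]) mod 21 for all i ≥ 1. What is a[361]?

10

Listing terms: a[1] = 4; a[2] = 10; a[3] = 14; a[4] = 3; a[5] = 17; a[6] = 20; a[7] = 16; a[8] = 15; a[9] = 10; a[10] = 4; a[11] = 14; a[12] = 18; a[13] = 11; a[14] = 8; a[15] = 19; a[16] = 6; a[17] = 4; a[18] = 10.
The sequence repeats with period 16.
So a[361] = a[1 + ((361-1) mod 16)] = a[9] = 10.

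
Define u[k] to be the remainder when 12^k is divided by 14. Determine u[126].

8

Listing terms: u[0] = 1,  u[1] = 12,  u[2] = 4,  u[3] = 6,  u[4] = 2,  u[5] = 10,  u[6] = 8,  u[7] = 12.
Since u[7] = u[1] = 12, the sequence is eventually periodic: after a pre-period of length 1 it cycles with period 6.
For k ≥ 1, u[k] depends only on (k - 1) mod 6. (126 - 1) mod 6 = 5, so u[126] = u[6] = 8.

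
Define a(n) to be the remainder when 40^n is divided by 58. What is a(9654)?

Computing terms: a(1) = 40; a(2) = 34; a(3) = 26; a(4) = 54; a(5) = 14; a(6) = 38; a(7) = 12; a(8) = 16; a(9) = 2; a(10) = 22; a(11) = 10; a(12) = 52; a(13) = 50; a(14) = 28; a(15) = 18; a(16) = 24; a(17) = 32; a(18) = 4; a(19) = 44; a(20) = 20; a(21) = 46; a(22) = 42; a(23) = 56; a(24) = 36; a(25) = 48; a(26) = 6; a(27) = 8; a(28) = 30; a(29) = 40.
Since a(29) = a(1) = 40, the sequence is periodic with period 28.
So a(9654) = a(1 + ((9654-1) mod 28)) = a(22) = 42.

42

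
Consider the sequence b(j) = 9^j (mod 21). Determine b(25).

We have b(1) = 9,  b(2) = 18,  b(3) = 15,  b(4) = 9.
The sequence repeats with period 3.
(25 - 1) mod 3 = 0, so b(25) = b(1) = 9.

9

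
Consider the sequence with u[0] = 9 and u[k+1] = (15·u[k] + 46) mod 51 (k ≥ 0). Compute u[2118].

1

Listing terms: u[0] = 9; u[1] = 28; u[2] = 7; u[3] = 49; u[4] = 16; u[5] = 31; u[6] = 1; u[7] = 10; u[8] = 43; u[9] = 28.
Since u[9] = u[1] = 28, the sequence is eventually periodic: after a pre-period of length 1 it cycles with period 8.
For k ≥ 1, u[k] depends only on (k - 1) mod 8. (2118 - 1) mod 8 = 5, so u[2118] = u[6] = 1.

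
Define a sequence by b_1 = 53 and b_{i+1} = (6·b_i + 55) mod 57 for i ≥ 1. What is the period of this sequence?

9

b_1 = 53, b_2 = 31, b_3 = 13, b_4 = 19, b_5 = 55, b_6 = 43, b_7 = 28, b_8 = 52, b_9 = 25, b_{10} = 34, b_{11} = 31.
Since b_{11} = b_2 = 31, the sequence is eventually periodic: after a pre-period of length 1 it cycles with period 9.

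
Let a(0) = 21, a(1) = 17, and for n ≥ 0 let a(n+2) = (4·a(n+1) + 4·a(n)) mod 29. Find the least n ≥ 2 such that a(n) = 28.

Computing terms: a(0) = 21; a(1) = 17; a(2) = 7; a(3) = 9; a(4) = 6; a(5) = 2; a(6) = 3; a(7) = 20; a(8) = 5; a(9) = 13; a(10) = 14; a(11) = 21; a(12) = 24; a(13) = 6; a(14) = 4; a(15) = 11; a(16) = 2; a(17) = 23; a(18) = 13; a(19) = 28; a(20) = 19; a(21) = 14; a(22) = 16; a(23) = 4; a(24) = 22; a(25) = 17; a(26) = 11; a(27) = 25; a(28) = 28; a(29) = 9; a(30) = 3; a(31) = 19; a(32) = 1; a(33) = 22; a(34) = 5; a(35) = 21; a(36) = 17.
The sequence repeats with period 35.
The value 28 first appears (with n ≥ 2) at a(19).

19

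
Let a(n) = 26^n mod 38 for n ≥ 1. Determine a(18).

20

We have a(1) = 26,  a(2) = 30,  a(3) = 20,  a(4) = 26.
The sequence repeats with period 3.
So a(18) = a(1 + ((18-1) mod 3)) = a(3) = 20.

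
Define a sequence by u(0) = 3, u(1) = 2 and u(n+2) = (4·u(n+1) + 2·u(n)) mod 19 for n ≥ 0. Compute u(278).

Computing terms: u(0) = 3,  u(1) = 2,  u(2) = 14,  u(3) = 3,  u(4) = 2.
Since (u(3), u(4)) = (u(0), u(1)) = (3, 2) (two consecutive terms determine the rest), the sequence is periodic with period 3.
So u(278) = u(0 + ((278-0) mod 3)) = u(2) = 14.

14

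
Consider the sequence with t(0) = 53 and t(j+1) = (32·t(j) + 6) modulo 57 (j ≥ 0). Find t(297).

22

t(0) = 53, t(1) = 49, t(2) = 35, t(3) = 43, t(4) = 14, t(5) = 55, t(6) = 56, t(7) = 31, t(8) = 29, t(9) = 22, t(10) = 26, t(11) = 40, t(12) = 32, t(13) = 4, t(14) = 20, t(15) = 19, t(16) = 44, t(17) = 46, t(18) = 53.
Since t(18) = t(0) = 53, the sequence is periodic with period 18.
(297 - 0) mod 18 = 9, so t(297) = t(9) = 22.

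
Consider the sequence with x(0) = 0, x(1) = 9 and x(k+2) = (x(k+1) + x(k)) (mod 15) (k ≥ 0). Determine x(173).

12

Computing terms: x(0) = 0, x(1) = 9, x(2) = 9, x(3) = 3, x(4) = 12, x(5) = 0, x(6) = 12, x(7) = 12, x(8) = 9, x(9) = 6, x(10) = 0, x(11) = 6, x(12) = 6, x(13) = 12, x(14) = 3, x(15) = 0, x(16) = 3, x(17) = 3, x(18) = 6, x(19) = 9, x(20) = 0, x(21) = 9.
The sequence repeats with period 20.
So x(173) = x(0 + ((173-0) mod 20)) = x(13) = 12.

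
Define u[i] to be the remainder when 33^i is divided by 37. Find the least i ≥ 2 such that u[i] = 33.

10

u[1] = 33; u[2] = 16; u[3] = 10; u[4] = 34; u[5] = 12; u[6] = 26; u[7] = 7; u[8] = 9; u[9] = 1; u[10] = 33.
Since u[10] = u[1] = 33, the sequence is periodic with period 9.
The value 33 next appears (with i ≥ 2) at u[10].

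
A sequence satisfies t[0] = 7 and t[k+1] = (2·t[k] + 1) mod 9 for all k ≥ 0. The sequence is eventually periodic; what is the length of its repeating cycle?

We have t[0] = 7, t[1] = 6, t[2] = 4, t[3] = 0, t[4] = 1, t[5] = 3, t[6] = 7.
The sequence repeats with period 6.

6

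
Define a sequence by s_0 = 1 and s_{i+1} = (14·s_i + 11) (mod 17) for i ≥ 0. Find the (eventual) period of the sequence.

16

s_0 = 1, s_1 = 8, s_2 = 4, s_3 = 16, s_4 = 14, s_5 = 3, s_6 = 2, s_7 = 5, s_8 = 13, s_9 = 6, s_{10} = 10, s_{11} = 15, s_{12} = 0, s_{13} = 11, s_{14} = 12, s_{15} = 9, s_{16} = 1.
The sequence repeats with period 16.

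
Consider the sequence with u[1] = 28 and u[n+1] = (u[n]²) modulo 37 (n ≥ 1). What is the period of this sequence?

6

Listing terms: u[1] = 28,  u[2] = 7,  u[3] = 12,  u[4] = 33,  u[5] = 16,  u[6] = 34,  u[7] = 9,  u[8] = 7.
Since u[8] = u[2] = 7, the sequence is eventually periodic: after a pre-period of length 1 it cycles with period 6.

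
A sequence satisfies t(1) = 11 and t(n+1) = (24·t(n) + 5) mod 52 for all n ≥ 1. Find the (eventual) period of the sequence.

t(1) = 11; t(2) = 9; t(3) = 13; t(4) = 5; t(5) = 21; t(6) = 41; t(7) = 1; t(8) = 29; t(9) = 25; t(10) = 33; t(11) = 17; t(12) = 49; t(13) = 37; t(14) = 9.
Since t(14) = t(2) = 9, the sequence is eventually periodic: after a pre-period of length 1 it cycles with period 12.

12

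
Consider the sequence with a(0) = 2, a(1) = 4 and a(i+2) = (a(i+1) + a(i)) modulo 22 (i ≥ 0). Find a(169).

2

a(0) = 2; a(1) = 4; a(2) = 6; a(3) = 10; a(4) = 16; a(5) = 4; a(6) = 20; a(7) = 2; a(8) = 0; a(9) = 2; a(10) = 2; a(11) = 4.
Since (a(10), a(11)) = (a(0), a(1)) = (2, 4) (two consecutive terms determine the rest), the sequence is periodic with period 10.
(169 - 0) mod 10 = 9, so a(169) = a(9) = 2.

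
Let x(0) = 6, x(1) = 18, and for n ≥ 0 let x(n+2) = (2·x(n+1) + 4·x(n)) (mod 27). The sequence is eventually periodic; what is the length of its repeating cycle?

Computing terms: x(0) = 6, x(1) = 18, x(2) = 6, x(3) = 3, x(4) = 3, x(5) = 18, x(6) = 21, x(7) = 6, x(8) = 15, x(9) = 0, x(10) = 6, x(11) = 12, x(12) = 21, x(13) = 9, x(14) = 21, x(15) = 24, x(16) = 24, x(17) = 9, x(18) = 6, x(19) = 21, x(20) = 12, x(21) = 0, x(22) = 21, x(23) = 15, x(24) = 6, x(25) = 18.
The sequence repeats with period 24.

24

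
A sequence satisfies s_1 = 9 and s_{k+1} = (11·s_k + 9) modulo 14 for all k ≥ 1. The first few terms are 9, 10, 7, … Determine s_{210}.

0

Listing terms: s_1 = 9,  s_2 = 10,  s_3 = 7,  s_4 = 2,  s_5 = 3,  s_6 = 0,  s_7 = 9.
The sequence repeats with period 6.
So s_{210} = s_{1 + ((210-1) mod 6)} = s_6 = 0.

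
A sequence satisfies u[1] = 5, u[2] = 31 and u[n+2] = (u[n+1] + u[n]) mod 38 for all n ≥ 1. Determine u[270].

26

Computing terms: u[1] = 5,  u[2] = 31,  u[3] = 36,  u[4] = 29,  u[5] = 27,  u[6] = 18,  u[7] = 7,  u[8] = 25,  u[9] = 32,  u[10] = 19,  u[11] = 13,  u[12] = 32,  u[13] = 7,  u[14] = 1,  u[15] = 8,  u[16] = 9,  u[17] = 17,  u[18] = 26,  u[19] = 5,  u[20] = 31.
Since (u[19], u[20]) = (u[1], u[2]) = (5, 31) (two consecutive terms determine the rest), the sequence is periodic with period 18.
So u[270] = u[1 + ((270-1) mod 18)] = u[18] = 26.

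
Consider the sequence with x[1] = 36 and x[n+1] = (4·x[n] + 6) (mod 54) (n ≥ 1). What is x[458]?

24

x[1] = 36; x[2] = 42; x[3] = 12; x[4] = 0; x[5] = 6; x[6] = 30; x[7] = 18; x[8] = 24; x[9] = 48; x[10] = 36.
The sequence repeats with period 9.
(458 - 1) mod 9 = 7, so x[458] = x[8] = 24.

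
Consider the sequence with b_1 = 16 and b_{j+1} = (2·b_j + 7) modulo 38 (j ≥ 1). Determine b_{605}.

b_1 = 16, b_2 = 1, b_3 = 9, b_4 = 25, b_5 = 19, b_6 = 7, b_7 = 21, b_8 = 11, b_9 = 29, b_{10} = 27, b_{11} = 23, b_{12} = 15, b_{13} = 37, b_{14} = 5, b_{15} = 17, b_{16} = 3, b_{17} = 13, b_{18} = 33, b_{19} = 35, b_{20} = 1.
Since b_{20} = b_2 = 1, the sequence is eventually periodic: after a pre-period of length 1 it cycles with period 18.
For j ≥ 2, b_j depends only on (j - 2) mod 18. (605 - 2) mod 18 = 9, so b_{605} = b_{11} = 23.

23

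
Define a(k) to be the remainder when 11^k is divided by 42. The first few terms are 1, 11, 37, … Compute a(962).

a(0) = 1; a(1) = 11; a(2) = 37; a(3) = 29; a(4) = 25; a(5) = 23; a(6) = 1.
The sequence repeats with period 6.
(962 - 0) mod 6 = 2, so a(962) = a(2) = 37.

37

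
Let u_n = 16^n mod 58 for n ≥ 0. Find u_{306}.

52

Listing terms: u_0 = 1, u_1 = 16, u_2 = 24, u_3 = 36, u_4 = 54, u_5 = 52, u_6 = 20, u_7 = 30, u_8 = 16.
Since u_8 = u_1 = 16, the sequence is eventually periodic: after a pre-period of length 1 it cycles with period 7.
For n ≥ 1, u_n depends only on (n - 1) mod 7. (306 - 1) mod 7 = 4, so u_{306} = u_5 = 52.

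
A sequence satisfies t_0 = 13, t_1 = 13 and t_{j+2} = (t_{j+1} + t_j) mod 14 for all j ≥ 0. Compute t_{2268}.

Computing terms: t_0 = 13, t_1 = 13, t_2 = 12, t_3 = 11, t_4 = 9, t_5 = 6, t_6 = 1, t_7 = 7, t_8 = 8, t_9 = 1, t_{10} = 9, t_{11} = 10, t_{12} = 5, t_{13} = 1, t_{14} = 6, t_{15} = 7, t_{16} = 13, t_{17} = 6, t_{18} = 5, t_{19} = 11, t_{20} = 2, t_{21} = 13, t_{22} = 1, t_{23} = 0, t_{24} = 1, t_{25} = 1, t_{26} = 2, t_{27} = 3, t_{28} = 5, t_{29} = 8, t_{30} = 13, t_{31} = 7, t_{32} = 6, t_{33} = 13, t_{34} = 5, t_{35} = 4, t_{36} = 9, t_{37} = 13, t_{38} = 8, t_{39} = 7, t_{40} = 1, t_{41} = 8, t_{42} = 9, t_{43} = 3, t_{44} = 12, t_{45} = 1, t_{46} = 13, t_{47} = 0, t_{48} = 13, t_{49} = 13.
Since (t_{48}, t_{49}) = (t_0, t_1) = (13, 13) (two consecutive terms determine the rest), the sequence is periodic with period 48.
(2268 - 0) mod 48 = 12, so t_{2268} = t_{12} = 5.

5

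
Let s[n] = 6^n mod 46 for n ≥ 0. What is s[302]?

s[0] = 1; s[1] = 6; s[2] = 36; s[3] = 32; s[4] = 8; s[5] = 2; s[6] = 12; s[7] = 26; s[8] = 18; s[9] = 16; s[10] = 4; s[11] = 24; s[12] = 6.
Since s[12] = s[1] = 6, the sequence is eventually periodic: after a pre-period of length 1 it cycles with period 11.
For n ≥ 1, s[n] depends only on (n - 1) mod 11. (302 - 1) mod 11 = 4, so s[302] = s[5] = 2.

2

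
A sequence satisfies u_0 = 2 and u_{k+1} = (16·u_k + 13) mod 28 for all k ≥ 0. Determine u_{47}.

5

Listing terms: u_0 = 2, u_1 = 17, u_2 = 5, u_3 = 9, u_4 = 17.
Since u_4 = u_1 = 17, the sequence is eventually periodic: after a pre-period of length 1 it cycles with period 3.
For k ≥ 1, u_k depends only on (k - 1) mod 3. (47 - 1) mod 3 = 1, so u_{47} = u_2 = 5.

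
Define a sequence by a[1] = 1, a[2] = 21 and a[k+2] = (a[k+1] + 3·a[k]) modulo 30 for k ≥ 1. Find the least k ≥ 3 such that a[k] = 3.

11

Listing terms: a[1] = 1, a[2] = 21, a[3] = 24, a[4] = 27, a[5] = 9, a[6] = 0, a[7] = 27, a[8] = 27, a[9] = 18, a[10] = 9, a[11] = 3, a[12] = 0, a[13] = 9, a[14] = 9, a[15] = 6, a[16] = 3, a[17] = 21, a[18] = 0, a[19] = 3, a[20] = 3, a[21] = 12, a[22] = 21, a[23] = 27, a[24] = 0, a[25] = 21, a[26] = 21, a[27] = 24.
Since (a[26], a[27]) = (a[2], a[3]) = (21, 24) (two consecutive terms determine the rest), the sequence is eventually periodic: after a pre-period of length 1 it cycles with period 24.
The value 3 first appears (with k ≥ 3) at a[11].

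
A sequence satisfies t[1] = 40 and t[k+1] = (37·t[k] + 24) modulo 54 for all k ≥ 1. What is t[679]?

4

Listing terms: t[1] = 40,  t[2] = 46,  t[3] = 52,  t[4] = 4,  t[5] = 10,  t[6] = 16,  t[7] = 22,  t[8] = 28,  t[9] = 34,  t[10] = 40.
Since t[10] = t[1] = 40, the sequence is periodic with period 9.
(679 - 1) mod 9 = 3, so t[679] = t[4] = 4.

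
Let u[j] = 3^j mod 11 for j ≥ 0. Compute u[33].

u[0] = 1, u[1] = 3, u[2] = 9, u[3] = 5, u[4] = 4, u[5] = 1.
Since u[5] = u[0] = 1, the sequence is periodic with period 5.
(33 - 0) mod 5 = 3, so u[33] = u[3] = 5.

5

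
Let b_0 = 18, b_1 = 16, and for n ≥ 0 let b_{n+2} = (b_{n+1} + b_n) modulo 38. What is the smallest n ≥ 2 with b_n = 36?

Computing terms: b_0 = 18,  b_1 = 16,  b_2 = 34,  b_3 = 12,  b_4 = 8,  b_5 = 20,  b_6 = 28,  b_7 = 10,  b_8 = 0,  b_9 = 10,  b_{10} = 10,  b_{11} = 20,  b_{12} = 30,  b_{13} = 12,  b_{14} = 4,  b_{15} = 16,  b_{16} = 20,  b_{17} = 36,  b_{18} = 18,  b_{19} = 16.
The sequence repeats with period 18.
The value 36 first appears (with n ≥ 2) at b_{17}.

17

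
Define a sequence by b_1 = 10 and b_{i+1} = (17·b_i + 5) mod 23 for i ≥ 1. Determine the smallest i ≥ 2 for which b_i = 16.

b_1 = 10,  b_2 = 14,  b_3 = 13,  b_4 = 19,  b_5 = 6,  b_6 = 15,  b_7 = 7,  b_8 = 9,  b_9 = 20,  b_{10} = 0,  b_{11} = 5,  b_{12} = 21,  b_{13} = 17,  b_{14} = 18,  b_{15} = 12,  b_{16} = 2,  b_{17} = 16,  b_{18} = 1,  b_{19} = 22,  b_{20} = 11,  b_{21} = 8,  b_{22} = 3,  b_{23} = 10.
The sequence repeats with period 22.
The value 16 first appears (with i ≥ 2) at b_{17}.

17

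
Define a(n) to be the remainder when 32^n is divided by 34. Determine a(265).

Computing terms: a(1) = 32; a(2) = 4; a(3) = 26; a(4) = 16; a(5) = 2; a(6) = 30; a(7) = 8; a(8) = 18; a(9) = 32.
Since a(9) = a(1) = 32, the sequence is periodic with period 8.
(265 - 1) mod 8 = 0, so a(265) = a(1) = 32.

32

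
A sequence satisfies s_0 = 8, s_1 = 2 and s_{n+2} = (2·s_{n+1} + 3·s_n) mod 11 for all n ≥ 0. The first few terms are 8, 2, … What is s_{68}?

Computing terms: s_0 = 8,  s_1 = 2,  s_2 = 6,  s_3 = 7,  s_4 = 10,  s_5 = 8,  s_6 = 2.
The sequence repeats with period 5.
(68 - 0) mod 5 = 3, so s_{68} = s_3 = 7.

7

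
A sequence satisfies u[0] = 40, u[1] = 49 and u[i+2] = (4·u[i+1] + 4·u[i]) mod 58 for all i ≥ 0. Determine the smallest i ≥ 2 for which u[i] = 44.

We have u[0] = 40, u[1] = 49, u[2] = 8, u[3] = 54, u[4] = 16, u[5] = 48, u[6] = 24, u[7] = 56, u[8] = 30, u[9] = 54, u[10] = 46, u[11] = 52, u[12] = 44, u[13] = 36, u[14] = 30, u[15] = 32, u[16] = 16, u[17] = 18, u[18] = 20, u[19] = 36, u[20] = 50, u[21] = 54, u[22] = 10, u[23] = 24, u[24] = 20, u[25] = 2, u[26] = 30, u[27] = 12, u[28] = 52, u[29] = 24, u[30] = 14, u[31] = 36, u[32] = 26, u[33] = 16, u[34] = 52, u[35] = 40, u[36] = 20, u[37] = 8, u[38] = 54.
Since (u[37], u[38]) = (u[2], u[3]) = (8, 54) (two consecutive terms determine the rest), the sequence is eventually periodic: after a pre-period of length 2 it cycles with period 35.
The value 44 first appears (with i ≥ 2) at u[12].

12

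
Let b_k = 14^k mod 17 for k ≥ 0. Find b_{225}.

b_0 = 1; b_1 = 14; b_2 = 9; b_3 = 7; b_4 = 13; b_5 = 12; b_6 = 15; b_7 = 6; b_8 = 16; b_9 = 3; b_{10} = 8; b_{11} = 10; b_{12} = 4; b_{13} = 5; b_{14} = 2; b_{15} = 11; b_{16} = 1.
The sequence repeats with period 16.
So b_{225} = b_{0 + ((225-0) mod 16)} = b_1 = 14.

14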